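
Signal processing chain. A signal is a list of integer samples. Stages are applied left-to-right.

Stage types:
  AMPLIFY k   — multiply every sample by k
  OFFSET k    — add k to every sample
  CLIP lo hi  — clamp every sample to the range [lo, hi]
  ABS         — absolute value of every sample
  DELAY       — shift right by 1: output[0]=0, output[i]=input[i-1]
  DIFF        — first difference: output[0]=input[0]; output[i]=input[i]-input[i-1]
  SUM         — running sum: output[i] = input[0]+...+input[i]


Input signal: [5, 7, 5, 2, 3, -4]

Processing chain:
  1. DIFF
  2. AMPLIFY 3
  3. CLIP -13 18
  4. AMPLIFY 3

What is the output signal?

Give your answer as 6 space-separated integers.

Input: [5, 7, 5, 2, 3, -4]
Stage 1 (DIFF): s[0]=5, 7-5=2, 5-7=-2, 2-5=-3, 3-2=1, -4-3=-7 -> [5, 2, -2, -3, 1, -7]
Stage 2 (AMPLIFY 3): 5*3=15, 2*3=6, -2*3=-6, -3*3=-9, 1*3=3, -7*3=-21 -> [15, 6, -6, -9, 3, -21]
Stage 3 (CLIP -13 18): clip(15,-13,18)=15, clip(6,-13,18)=6, clip(-6,-13,18)=-6, clip(-9,-13,18)=-9, clip(3,-13,18)=3, clip(-21,-13,18)=-13 -> [15, 6, -6, -9, 3, -13]
Stage 4 (AMPLIFY 3): 15*3=45, 6*3=18, -6*3=-18, -9*3=-27, 3*3=9, -13*3=-39 -> [45, 18, -18, -27, 9, -39]

Answer: 45 18 -18 -27 9 -39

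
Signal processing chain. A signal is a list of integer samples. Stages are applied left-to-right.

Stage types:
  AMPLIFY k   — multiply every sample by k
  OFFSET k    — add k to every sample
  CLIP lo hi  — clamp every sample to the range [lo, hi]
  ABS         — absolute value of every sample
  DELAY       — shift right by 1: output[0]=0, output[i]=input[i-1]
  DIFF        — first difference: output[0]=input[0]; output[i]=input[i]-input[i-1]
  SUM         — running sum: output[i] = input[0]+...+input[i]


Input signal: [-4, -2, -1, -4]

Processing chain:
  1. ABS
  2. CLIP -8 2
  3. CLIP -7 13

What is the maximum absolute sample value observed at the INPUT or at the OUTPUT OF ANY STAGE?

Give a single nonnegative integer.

Input: [-4, -2, -1, -4] (max |s|=4)
Stage 1 (ABS): |-4|=4, |-2|=2, |-1|=1, |-4|=4 -> [4, 2, 1, 4] (max |s|=4)
Stage 2 (CLIP -8 2): clip(4,-8,2)=2, clip(2,-8,2)=2, clip(1,-8,2)=1, clip(4,-8,2)=2 -> [2, 2, 1, 2] (max |s|=2)
Stage 3 (CLIP -7 13): clip(2,-7,13)=2, clip(2,-7,13)=2, clip(1,-7,13)=1, clip(2,-7,13)=2 -> [2, 2, 1, 2] (max |s|=2)
Overall max amplitude: 4

Answer: 4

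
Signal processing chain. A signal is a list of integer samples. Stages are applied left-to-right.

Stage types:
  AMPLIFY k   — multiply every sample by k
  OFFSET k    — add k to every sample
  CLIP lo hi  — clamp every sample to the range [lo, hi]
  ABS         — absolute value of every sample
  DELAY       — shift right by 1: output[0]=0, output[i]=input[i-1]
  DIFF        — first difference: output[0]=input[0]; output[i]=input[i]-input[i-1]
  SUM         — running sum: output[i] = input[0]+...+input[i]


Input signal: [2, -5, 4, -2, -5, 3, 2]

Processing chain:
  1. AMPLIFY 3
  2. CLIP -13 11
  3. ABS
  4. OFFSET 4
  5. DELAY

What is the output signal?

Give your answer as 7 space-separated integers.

Input: [2, -5, 4, -2, -5, 3, 2]
Stage 1 (AMPLIFY 3): 2*3=6, -5*3=-15, 4*3=12, -2*3=-6, -5*3=-15, 3*3=9, 2*3=6 -> [6, -15, 12, -6, -15, 9, 6]
Stage 2 (CLIP -13 11): clip(6,-13,11)=6, clip(-15,-13,11)=-13, clip(12,-13,11)=11, clip(-6,-13,11)=-6, clip(-15,-13,11)=-13, clip(9,-13,11)=9, clip(6,-13,11)=6 -> [6, -13, 11, -6, -13, 9, 6]
Stage 3 (ABS): |6|=6, |-13|=13, |11|=11, |-6|=6, |-13|=13, |9|=9, |6|=6 -> [6, 13, 11, 6, 13, 9, 6]
Stage 4 (OFFSET 4): 6+4=10, 13+4=17, 11+4=15, 6+4=10, 13+4=17, 9+4=13, 6+4=10 -> [10, 17, 15, 10, 17, 13, 10]
Stage 5 (DELAY): [0, 10, 17, 15, 10, 17, 13] = [0, 10, 17, 15, 10, 17, 13] -> [0, 10, 17, 15, 10, 17, 13]

Answer: 0 10 17 15 10 17 13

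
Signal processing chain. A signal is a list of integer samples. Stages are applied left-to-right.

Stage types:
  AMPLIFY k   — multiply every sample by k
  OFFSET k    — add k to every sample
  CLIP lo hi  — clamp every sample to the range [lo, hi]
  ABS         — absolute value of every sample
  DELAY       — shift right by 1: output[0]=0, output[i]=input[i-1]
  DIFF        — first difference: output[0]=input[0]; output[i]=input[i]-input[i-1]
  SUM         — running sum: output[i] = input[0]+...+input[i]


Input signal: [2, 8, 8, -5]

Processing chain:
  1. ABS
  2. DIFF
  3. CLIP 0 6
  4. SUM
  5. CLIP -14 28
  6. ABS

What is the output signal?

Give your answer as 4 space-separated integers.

Answer: 2 8 8 8

Derivation:
Input: [2, 8, 8, -5]
Stage 1 (ABS): |2|=2, |8|=8, |8|=8, |-5|=5 -> [2, 8, 8, 5]
Stage 2 (DIFF): s[0]=2, 8-2=6, 8-8=0, 5-8=-3 -> [2, 6, 0, -3]
Stage 3 (CLIP 0 6): clip(2,0,6)=2, clip(6,0,6)=6, clip(0,0,6)=0, clip(-3,0,6)=0 -> [2, 6, 0, 0]
Stage 4 (SUM): sum[0..0]=2, sum[0..1]=8, sum[0..2]=8, sum[0..3]=8 -> [2, 8, 8, 8]
Stage 5 (CLIP -14 28): clip(2,-14,28)=2, clip(8,-14,28)=8, clip(8,-14,28)=8, clip(8,-14,28)=8 -> [2, 8, 8, 8]
Stage 6 (ABS): |2|=2, |8|=8, |8|=8, |8|=8 -> [2, 8, 8, 8]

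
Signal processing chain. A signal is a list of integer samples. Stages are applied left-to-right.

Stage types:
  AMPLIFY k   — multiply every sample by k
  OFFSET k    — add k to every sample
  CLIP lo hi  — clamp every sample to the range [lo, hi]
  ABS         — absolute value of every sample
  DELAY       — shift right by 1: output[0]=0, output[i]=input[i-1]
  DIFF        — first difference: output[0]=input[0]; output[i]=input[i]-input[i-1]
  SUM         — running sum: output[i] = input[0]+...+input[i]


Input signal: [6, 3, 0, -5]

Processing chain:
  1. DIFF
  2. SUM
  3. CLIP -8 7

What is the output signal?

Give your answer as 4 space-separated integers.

Answer: 6 3 0 -5

Derivation:
Input: [6, 3, 0, -5]
Stage 1 (DIFF): s[0]=6, 3-6=-3, 0-3=-3, -5-0=-5 -> [6, -3, -3, -5]
Stage 2 (SUM): sum[0..0]=6, sum[0..1]=3, sum[0..2]=0, sum[0..3]=-5 -> [6, 3, 0, -5]
Stage 3 (CLIP -8 7): clip(6,-8,7)=6, clip(3,-8,7)=3, clip(0,-8,7)=0, clip(-5,-8,7)=-5 -> [6, 3, 0, -5]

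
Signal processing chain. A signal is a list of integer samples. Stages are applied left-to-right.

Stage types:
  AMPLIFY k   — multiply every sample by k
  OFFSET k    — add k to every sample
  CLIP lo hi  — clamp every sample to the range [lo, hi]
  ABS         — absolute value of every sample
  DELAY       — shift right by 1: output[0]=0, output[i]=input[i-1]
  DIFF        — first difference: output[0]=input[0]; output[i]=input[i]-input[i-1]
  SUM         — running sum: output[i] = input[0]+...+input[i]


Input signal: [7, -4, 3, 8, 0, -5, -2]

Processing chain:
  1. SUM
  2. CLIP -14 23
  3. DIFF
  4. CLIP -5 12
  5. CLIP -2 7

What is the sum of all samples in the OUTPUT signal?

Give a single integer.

Input: [7, -4, 3, 8, 0, -5, -2]
Stage 1 (SUM): sum[0..0]=7, sum[0..1]=3, sum[0..2]=6, sum[0..3]=14, sum[0..4]=14, sum[0..5]=9, sum[0..6]=7 -> [7, 3, 6, 14, 14, 9, 7]
Stage 2 (CLIP -14 23): clip(7,-14,23)=7, clip(3,-14,23)=3, clip(6,-14,23)=6, clip(14,-14,23)=14, clip(14,-14,23)=14, clip(9,-14,23)=9, clip(7,-14,23)=7 -> [7, 3, 6, 14, 14, 9, 7]
Stage 3 (DIFF): s[0]=7, 3-7=-4, 6-3=3, 14-6=8, 14-14=0, 9-14=-5, 7-9=-2 -> [7, -4, 3, 8, 0, -5, -2]
Stage 4 (CLIP -5 12): clip(7,-5,12)=7, clip(-4,-5,12)=-4, clip(3,-5,12)=3, clip(8,-5,12)=8, clip(0,-5,12)=0, clip(-5,-5,12)=-5, clip(-2,-5,12)=-2 -> [7, -4, 3, 8, 0, -5, -2]
Stage 5 (CLIP -2 7): clip(7,-2,7)=7, clip(-4,-2,7)=-2, clip(3,-2,7)=3, clip(8,-2,7)=7, clip(0,-2,7)=0, clip(-5,-2,7)=-2, clip(-2,-2,7)=-2 -> [7, -2, 3, 7, 0, -2, -2]
Output sum: 11

Answer: 11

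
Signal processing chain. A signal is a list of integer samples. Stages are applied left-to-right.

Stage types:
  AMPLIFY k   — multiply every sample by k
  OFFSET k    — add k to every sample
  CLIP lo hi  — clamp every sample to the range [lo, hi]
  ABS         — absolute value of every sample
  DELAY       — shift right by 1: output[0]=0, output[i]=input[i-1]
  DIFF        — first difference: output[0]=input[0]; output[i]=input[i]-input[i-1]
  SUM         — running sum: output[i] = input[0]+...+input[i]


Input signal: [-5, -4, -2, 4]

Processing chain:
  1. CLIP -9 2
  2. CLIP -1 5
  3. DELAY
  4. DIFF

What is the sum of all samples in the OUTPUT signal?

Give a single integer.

Input: [-5, -4, -2, 4]
Stage 1 (CLIP -9 2): clip(-5,-9,2)=-5, clip(-4,-9,2)=-4, clip(-2,-9,2)=-2, clip(4,-9,2)=2 -> [-5, -4, -2, 2]
Stage 2 (CLIP -1 5): clip(-5,-1,5)=-1, clip(-4,-1,5)=-1, clip(-2,-1,5)=-1, clip(2,-1,5)=2 -> [-1, -1, -1, 2]
Stage 3 (DELAY): [0, -1, -1, -1] = [0, -1, -1, -1] -> [0, -1, -1, -1]
Stage 4 (DIFF): s[0]=0, -1-0=-1, -1--1=0, -1--1=0 -> [0, -1, 0, 0]
Output sum: -1

Answer: -1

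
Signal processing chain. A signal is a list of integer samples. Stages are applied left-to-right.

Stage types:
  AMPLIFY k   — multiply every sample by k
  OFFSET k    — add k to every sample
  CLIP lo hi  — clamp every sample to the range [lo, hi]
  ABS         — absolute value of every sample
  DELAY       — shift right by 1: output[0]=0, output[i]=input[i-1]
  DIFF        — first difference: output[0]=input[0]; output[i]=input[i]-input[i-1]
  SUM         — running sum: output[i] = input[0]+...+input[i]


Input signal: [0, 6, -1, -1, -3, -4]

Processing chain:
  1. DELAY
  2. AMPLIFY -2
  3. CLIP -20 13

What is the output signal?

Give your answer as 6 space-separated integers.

Answer: 0 0 -12 2 2 6

Derivation:
Input: [0, 6, -1, -1, -3, -4]
Stage 1 (DELAY): [0, 0, 6, -1, -1, -3] = [0, 0, 6, -1, -1, -3] -> [0, 0, 6, -1, -1, -3]
Stage 2 (AMPLIFY -2): 0*-2=0, 0*-2=0, 6*-2=-12, -1*-2=2, -1*-2=2, -3*-2=6 -> [0, 0, -12, 2, 2, 6]
Stage 3 (CLIP -20 13): clip(0,-20,13)=0, clip(0,-20,13)=0, clip(-12,-20,13)=-12, clip(2,-20,13)=2, clip(2,-20,13)=2, clip(6,-20,13)=6 -> [0, 0, -12, 2, 2, 6]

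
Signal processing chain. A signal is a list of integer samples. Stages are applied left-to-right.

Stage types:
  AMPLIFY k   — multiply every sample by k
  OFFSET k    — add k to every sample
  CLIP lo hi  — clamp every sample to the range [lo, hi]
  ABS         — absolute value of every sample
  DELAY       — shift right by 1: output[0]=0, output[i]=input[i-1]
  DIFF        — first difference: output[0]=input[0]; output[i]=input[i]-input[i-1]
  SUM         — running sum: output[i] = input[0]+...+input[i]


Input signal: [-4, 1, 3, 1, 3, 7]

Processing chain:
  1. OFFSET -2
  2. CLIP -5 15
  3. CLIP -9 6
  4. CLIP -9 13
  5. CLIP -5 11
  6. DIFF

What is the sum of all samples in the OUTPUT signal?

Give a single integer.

Input: [-4, 1, 3, 1, 3, 7]
Stage 1 (OFFSET -2): -4+-2=-6, 1+-2=-1, 3+-2=1, 1+-2=-1, 3+-2=1, 7+-2=5 -> [-6, -1, 1, -1, 1, 5]
Stage 2 (CLIP -5 15): clip(-6,-5,15)=-5, clip(-1,-5,15)=-1, clip(1,-5,15)=1, clip(-1,-5,15)=-1, clip(1,-5,15)=1, clip(5,-5,15)=5 -> [-5, -1, 1, -1, 1, 5]
Stage 3 (CLIP -9 6): clip(-5,-9,6)=-5, clip(-1,-9,6)=-1, clip(1,-9,6)=1, clip(-1,-9,6)=-1, clip(1,-9,6)=1, clip(5,-9,6)=5 -> [-5, -1, 1, -1, 1, 5]
Stage 4 (CLIP -9 13): clip(-5,-9,13)=-5, clip(-1,-9,13)=-1, clip(1,-9,13)=1, clip(-1,-9,13)=-1, clip(1,-9,13)=1, clip(5,-9,13)=5 -> [-5, -1, 1, -1, 1, 5]
Stage 5 (CLIP -5 11): clip(-5,-5,11)=-5, clip(-1,-5,11)=-1, clip(1,-5,11)=1, clip(-1,-5,11)=-1, clip(1,-5,11)=1, clip(5,-5,11)=5 -> [-5, -1, 1, -1, 1, 5]
Stage 6 (DIFF): s[0]=-5, -1--5=4, 1--1=2, -1-1=-2, 1--1=2, 5-1=4 -> [-5, 4, 2, -2, 2, 4]
Output sum: 5

Answer: 5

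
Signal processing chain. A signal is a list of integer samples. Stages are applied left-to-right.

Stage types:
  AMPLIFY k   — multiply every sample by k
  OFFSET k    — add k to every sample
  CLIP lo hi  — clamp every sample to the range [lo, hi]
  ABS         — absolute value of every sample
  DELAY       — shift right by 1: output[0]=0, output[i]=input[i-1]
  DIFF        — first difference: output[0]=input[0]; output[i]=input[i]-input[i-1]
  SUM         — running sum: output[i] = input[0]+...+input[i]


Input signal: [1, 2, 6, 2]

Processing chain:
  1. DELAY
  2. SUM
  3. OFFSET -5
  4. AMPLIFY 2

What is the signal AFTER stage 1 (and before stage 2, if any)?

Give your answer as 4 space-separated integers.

Answer: 0 1 2 6

Derivation:
Input: [1, 2, 6, 2]
Stage 1 (DELAY): [0, 1, 2, 6] = [0, 1, 2, 6] -> [0, 1, 2, 6]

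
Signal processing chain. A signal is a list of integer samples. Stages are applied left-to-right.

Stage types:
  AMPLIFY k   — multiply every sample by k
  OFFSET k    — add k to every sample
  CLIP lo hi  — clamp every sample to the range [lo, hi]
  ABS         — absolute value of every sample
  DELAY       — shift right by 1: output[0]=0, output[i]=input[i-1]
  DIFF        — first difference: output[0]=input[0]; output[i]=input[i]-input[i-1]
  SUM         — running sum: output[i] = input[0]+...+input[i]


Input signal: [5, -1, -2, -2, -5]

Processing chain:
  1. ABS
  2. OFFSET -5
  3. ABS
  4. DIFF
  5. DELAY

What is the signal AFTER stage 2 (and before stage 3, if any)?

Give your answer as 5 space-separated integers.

Answer: 0 -4 -3 -3 0

Derivation:
Input: [5, -1, -2, -2, -5]
Stage 1 (ABS): |5|=5, |-1|=1, |-2|=2, |-2|=2, |-5|=5 -> [5, 1, 2, 2, 5]
Stage 2 (OFFSET -5): 5+-5=0, 1+-5=-4, 2+-5=-3, 2+-5=-3, 5+-5=0 -> [0, -4, -3, -3, 0]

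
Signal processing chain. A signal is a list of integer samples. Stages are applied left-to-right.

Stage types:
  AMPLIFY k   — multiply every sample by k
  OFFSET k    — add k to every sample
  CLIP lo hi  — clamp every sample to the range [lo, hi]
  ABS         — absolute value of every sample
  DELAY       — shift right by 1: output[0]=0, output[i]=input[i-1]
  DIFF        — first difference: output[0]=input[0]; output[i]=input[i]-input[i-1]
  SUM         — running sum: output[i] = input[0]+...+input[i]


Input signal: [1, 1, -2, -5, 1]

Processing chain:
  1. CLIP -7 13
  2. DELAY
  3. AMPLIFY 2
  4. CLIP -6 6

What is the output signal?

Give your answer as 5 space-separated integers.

Answer: 0 2 2 -4 -6

Derivation:
Input: [1, 1, -2, -5, 1]
Stage 1 (CLIP -7 13): clip(1,-7,13)=1, clip(1,-7,13)=1, clip(-2,-7,13)=-2, clip(-5,-7,13)=-5, clip(1,-7,13)=1 -> [1, 1, -2, -5, 1]
Stage 2 (DELAY): [0, 1, 1, -2, -5] = [0, 1, 1, -2, -5] -> [0, 1, 1, -2, -5]
Stage 3 (AMPLIFY 2): 0*2=0, 1*2=2, 1*2=2, -2*2=-4, -5*2=-10 -> [0, 2, 2, -4, -10]
Stage 4 (CLIP -6 6): clip(0,-6,6)=0, clip(2,-6,6)=2, clip(2,-6,6)=2, clip(-4,-6,6)=-4, clip(-10,-6,6)=-6 -> [0, 2, 2, -4, -6]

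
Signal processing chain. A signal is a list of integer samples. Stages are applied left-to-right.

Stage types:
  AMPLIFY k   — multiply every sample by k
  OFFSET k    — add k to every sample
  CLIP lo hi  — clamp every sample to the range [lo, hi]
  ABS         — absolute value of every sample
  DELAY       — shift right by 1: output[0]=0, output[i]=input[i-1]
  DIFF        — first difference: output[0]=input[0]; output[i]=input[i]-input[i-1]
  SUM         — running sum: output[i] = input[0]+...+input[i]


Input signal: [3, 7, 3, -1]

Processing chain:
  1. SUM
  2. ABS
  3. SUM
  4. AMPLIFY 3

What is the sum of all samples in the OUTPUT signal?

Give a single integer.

Answer: 240

Derivation:
Input: [3, 7, 3, -1]
Stage 1 (SUM): sum[0..0]=3, sum[0..1]=10, sum[0..2]=13, sum[0..3]=12 -> [3, 10, 13, 12]
Stage 2 (ABS): |3|=3, |10|=10, |13|=13, |12|=12 -> [3, 10, 13, 12]
Stage 3 (SUM): sum[0..0]=3, sum[0..1]=13, sum[0..2]=26, sum[0..3]=38 -> [3, 13, 26, 38]
Stage 4 (AMPLIFY 3): 3*3=9, 13*3=39, 26*3=78, 38*3=114 -> [9, 39, 78, 114]
Output sum: 240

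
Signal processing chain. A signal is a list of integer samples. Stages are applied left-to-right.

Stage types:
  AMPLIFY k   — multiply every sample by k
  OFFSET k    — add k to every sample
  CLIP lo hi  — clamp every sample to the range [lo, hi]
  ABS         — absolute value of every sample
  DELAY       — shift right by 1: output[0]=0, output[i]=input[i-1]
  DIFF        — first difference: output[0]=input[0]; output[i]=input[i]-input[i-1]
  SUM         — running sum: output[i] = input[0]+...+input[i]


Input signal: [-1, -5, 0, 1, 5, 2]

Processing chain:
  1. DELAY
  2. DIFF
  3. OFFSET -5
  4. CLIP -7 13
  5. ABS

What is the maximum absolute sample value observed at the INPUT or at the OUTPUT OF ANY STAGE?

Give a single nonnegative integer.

Answer: 9

Derivation:
Input: [-1, -5, 0, 1, 5, 2] (max |s|=5)
Stage 1 (DELAY): [0, -1, -5, 0, 1, 5] = [0, -1, -5, 0, 1, 5] -> [0, -1, -5, 0, 1, 5] (max |s|=5)
Stage 2 (DIFF): s[0]=0, -1-0=-1, -5--1=-4, 0--5=5, 1-0=1, 5-1=4 -> [0, -1, -4, 5, 1, 4] (max |s|=5)
Stage 3 (OFFSET -5): 0+-5=-5, -1+-5=-6, -4+-5=-9, 5+-5=0, 1+-5=-4, 4+-5=-1 -> [-5, -6, -9, 0, -4, -1] (max |s|=9)
Stage 4 (CLIP -7 13): clip(-5,-7,13)=-5, clip(-6,-7,13)=-6, clip(-9,-7,13)=-7, clip(0,-7,13)=0, clip(-4,-7,13)=-4, clip(-1,-7,13)=-1 -> [-5, -6, -7, 0, -4, -1] (max |s|=7)
Stage 5 (ABS): |-5|=5, |-6|=6, |-7|=7, |0|=0, |-4|=4, |-1|=1 -> [5, 6, 7, 0, 4, 1] (max |s|=7)
Overall max amplitude: 9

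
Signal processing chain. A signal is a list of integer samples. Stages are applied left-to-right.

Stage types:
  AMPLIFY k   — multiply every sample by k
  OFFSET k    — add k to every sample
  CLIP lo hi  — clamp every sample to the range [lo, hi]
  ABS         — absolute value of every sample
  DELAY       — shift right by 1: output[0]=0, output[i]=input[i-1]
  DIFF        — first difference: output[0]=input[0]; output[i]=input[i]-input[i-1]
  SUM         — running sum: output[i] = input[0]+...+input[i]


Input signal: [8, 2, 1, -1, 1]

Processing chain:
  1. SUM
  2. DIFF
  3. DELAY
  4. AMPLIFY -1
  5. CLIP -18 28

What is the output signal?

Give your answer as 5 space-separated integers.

Answer: 0 -8 -2 -1 1

Derivation:
Input: [8, 2, 1, -1, 1]
Stage 1 (SUM): sum[0..0]=8, sum[0..1]=10, sum[0..2]=11, sum[0..3]=10, sum[0..4]=11 -> [8, 10, 11, 10, 11]
Stage 2 (DIFF): s[0]=8, 10-8=2, 11-10=1, 10-11=-1, 11-10=1 -> [8, 2, 1, -1, 1]
Stage 3 (DELAY): [0, 8, 2, 1, -1] = [0, 8, 2, 1, -1] -> [0, 8, 2, 1, -1]
Stage 4 (AMPLIFY -1): 0*-1=0, 8*-1=-8, 2*-1=-2, 1*-1=-1, -1*-1=1 -> [0, -8, -2, -1, 1]
Stage 5 (CLIP -18 28): clip(0,-18,28)=0, clip(-8,-18,28)=-8, clip(-2,-18,28)=-2, clip(-1,-18,28)=-1, clip(1,-18,28)=1 -> [0, -8, -2, -1, 1]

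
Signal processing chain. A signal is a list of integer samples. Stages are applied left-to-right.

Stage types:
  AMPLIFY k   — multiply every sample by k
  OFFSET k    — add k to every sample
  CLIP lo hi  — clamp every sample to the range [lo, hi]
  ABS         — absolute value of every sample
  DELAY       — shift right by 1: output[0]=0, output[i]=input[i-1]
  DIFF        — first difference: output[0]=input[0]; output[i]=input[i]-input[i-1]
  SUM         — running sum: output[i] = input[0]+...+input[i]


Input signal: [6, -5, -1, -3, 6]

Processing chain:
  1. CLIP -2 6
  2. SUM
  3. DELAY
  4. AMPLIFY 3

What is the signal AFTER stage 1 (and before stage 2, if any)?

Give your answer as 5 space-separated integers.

Input: [6, -5, -1, -3, 6]
Stage 1 (CLIP -2 6): clip(6,-2,6)=6, clip(-5,-2,6)=-2, clip(-1,-2,6)=-1, clip(-3,-2,6)=-2, clip(6,-2,6)=6 -> [6, -2, -1, -2, 6]

Answer: 6 -2 -1 -2 6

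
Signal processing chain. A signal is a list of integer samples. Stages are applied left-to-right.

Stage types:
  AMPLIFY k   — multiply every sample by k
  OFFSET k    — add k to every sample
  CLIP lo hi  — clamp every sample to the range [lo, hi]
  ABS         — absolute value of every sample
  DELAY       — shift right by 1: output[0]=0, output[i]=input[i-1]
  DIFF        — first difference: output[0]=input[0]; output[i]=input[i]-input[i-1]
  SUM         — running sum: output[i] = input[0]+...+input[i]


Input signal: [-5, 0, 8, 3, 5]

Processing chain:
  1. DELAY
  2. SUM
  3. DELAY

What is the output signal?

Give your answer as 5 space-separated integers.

Answer: 0 0 -5 -5 3

Derivation:
Input: [-5, 0, 8, 3, 5]
Stage 1 (DELAY): [0, -5, 0, 8, 3] = [0, -5, 0, 8, 3] -> [0, -5, 0, 8, 3]
Stage 2 (SUM): sum[0..0]=0, sum[0..1]=-5, sum[0..2]=-5, sum[0..3]=3, sum[0..4]=6 -> [0, -5, -5, 3, 6]
Stage 3 (DELAY): [0, 0, -5, -5, 3] = [0, 0, -5, -5, 3] -> [0, 0, -5, -5, 3]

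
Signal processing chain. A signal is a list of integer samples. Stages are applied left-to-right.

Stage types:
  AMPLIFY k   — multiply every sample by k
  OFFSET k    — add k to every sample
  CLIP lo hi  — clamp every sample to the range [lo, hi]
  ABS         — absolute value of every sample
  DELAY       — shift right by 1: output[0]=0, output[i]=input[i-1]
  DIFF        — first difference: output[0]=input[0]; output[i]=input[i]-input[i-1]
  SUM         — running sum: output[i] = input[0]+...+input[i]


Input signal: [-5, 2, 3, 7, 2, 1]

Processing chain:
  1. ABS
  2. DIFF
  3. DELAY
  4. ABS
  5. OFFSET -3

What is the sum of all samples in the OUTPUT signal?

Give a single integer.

Answer: 0

Derivation:
Input: [-5, 2, 3, 7, 2, 1]
Stage 1 (ABS): |-5|=5, |2|=2, |3|=3, |7|=7, |2|=2, |1|=1 -> [5, 2, 3, 7, 2, 1]
Stage 2 (DIFF): s[0]=5, 2-5=-3, 3-2=1, 7-3=4, 2-7=-5, 1-2=-1 -> [5, -3, 1, 4, -5, -1]
Stage 3 (DELAY): [0, 5, -3, 1, 4, -5] = [0, 5, -3, 1, 4, -5] -> [0, 5, -3, 1, 4, -5]
Stage 4 (ABS): |0|=0, |5|=5, |-3|=3, |1|=1, |4|=4, |-5|=5 -> [0, 5, 3, 1, 4, 5]
Stage 5 (OFFSET -3): 0+-3=-3, 5+-3=2, 3+-3=0, 1+-3=-2, 4+-3=1, 5+-3=2 -> [-3, 2, 0, -2, 1, 2]
Output sum: 0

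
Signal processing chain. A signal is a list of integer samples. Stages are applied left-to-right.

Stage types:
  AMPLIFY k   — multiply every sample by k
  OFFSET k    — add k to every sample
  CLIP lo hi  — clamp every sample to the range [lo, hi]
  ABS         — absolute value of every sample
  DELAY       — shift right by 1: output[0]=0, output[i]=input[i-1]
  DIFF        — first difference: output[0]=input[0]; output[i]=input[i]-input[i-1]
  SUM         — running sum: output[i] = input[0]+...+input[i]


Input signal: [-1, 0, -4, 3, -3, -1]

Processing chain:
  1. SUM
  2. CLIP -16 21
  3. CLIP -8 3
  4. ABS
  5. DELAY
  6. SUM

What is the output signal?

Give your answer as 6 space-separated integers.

Answer: 0 1 2 7 9 14

Derivation:
Input: [-1, 0, -4, 3, -3, -1]
Stage 1 (SUM): sum[0..0]=-1, sum[0..1]=-1, sum[0..2]=-5, sum[0..3]=-2, sum[0..4]=-5, sum[0..5]=-6 -> [-1, -1, -5, -2, -5, -6]
Stage 2 (CLIP -16 21): clip(-1,-16,21)=-1, clip(-1,-16,21)=-1, clip(-5,-16,21)=-5, clip(-2,-16,21)=-2, clip(-5,-16,21)=-5, clip(-6,-16,21)=-6 -> [-1, -1, -5, -2, -5, -6]
Stage 3 (CLIP -8 3): clip(-1,-8,3)=-1, clip(-1,-8,3)=-1, clip(-5,-8,3)=-5, clip(-2,-8,3)=-2, clip(-5,-8,3)=-5, clip(-6,-8,3)=-6 -> [-1, -1, -5, -2, -5, -6]
Stage 4 (ABS): |-1|=1, |-1|=1, |-5|=5, |-2|=2, |-5|=5, |-6|=6 -> [1, 1, 5, 2, 5, 6]
Stage 5 (DELAY): [0, 1, 1, 5, 2, 5] = [0, 1, 1, 5, 2, 5] -> [0, 1, 1, 5, 2, 5]
Stage 6 (SUM): sum[0..0]=0, sum[0..1]=1, sum[0..2]=2, sum[0..3]=7, sum[0..4]=9, sum[0..5]=14 -> [0, 1, 2, 7, 9, 14]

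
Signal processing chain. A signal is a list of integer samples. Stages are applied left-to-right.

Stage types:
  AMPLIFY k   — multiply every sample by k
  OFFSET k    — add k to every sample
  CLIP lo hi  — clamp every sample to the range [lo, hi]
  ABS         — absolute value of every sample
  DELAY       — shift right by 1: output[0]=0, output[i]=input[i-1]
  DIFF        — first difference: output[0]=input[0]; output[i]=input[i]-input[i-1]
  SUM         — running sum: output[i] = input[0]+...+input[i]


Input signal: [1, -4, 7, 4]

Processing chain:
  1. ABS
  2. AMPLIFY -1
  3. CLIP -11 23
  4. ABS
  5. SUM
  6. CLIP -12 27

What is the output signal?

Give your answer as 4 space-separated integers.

Input: [1, -4, 7, 4]
Stage 1 (ABS): |1|=1, |-4|=4, |7|=7, |4|=4 -> [1, 4, 7, 4]
Stage 2 (AMPLIFY -1): 1*-1=-1, 4*-1=-4, 7*-1=-7, 4*-1=-4 -> [-1, -4, -7, -4]
Stage 3 (CLIP -11 23): clip(-1,-11,23)=-1, clip(-4,-11,23)=-4, clip(-7,-11,23)=-7, clip(-4,-11,23)=-4 -> [-1, -4, -7, -4]
Stage 4 (ABS): |-1|=1, |-4|=4, |-7|=7, |-4|=4 -> [1, 4, 7, 4]
Stage 5 (SUM): sum[0..0]=1, sum[0..1]=5, sum[0..2]=12, sum[0..3]=16 -> [1, 5, 12, 16]
Stage 6 (CLIP -12 27): clip(1,-12,27)=1, clip(5,-12,27)=5, clip(12,-12,27)=12, clip(16,-12,27)=16 -> [1, 5, 12, 16]

Answer: 1 5 12 16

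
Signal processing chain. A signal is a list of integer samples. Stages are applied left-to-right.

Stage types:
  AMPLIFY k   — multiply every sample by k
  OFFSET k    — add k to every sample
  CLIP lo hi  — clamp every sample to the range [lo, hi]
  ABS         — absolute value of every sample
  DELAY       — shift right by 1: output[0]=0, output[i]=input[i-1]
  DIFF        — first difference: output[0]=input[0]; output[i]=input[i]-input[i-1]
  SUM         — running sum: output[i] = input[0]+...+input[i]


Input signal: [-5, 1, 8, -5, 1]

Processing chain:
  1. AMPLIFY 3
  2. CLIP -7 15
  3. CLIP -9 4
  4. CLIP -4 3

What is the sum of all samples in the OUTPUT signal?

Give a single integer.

Input: [-5, 1, 8, -5, 1]
Stage 1 (AMPLIFY 3): -5*3=-15, 1*3=3, 8*3=24, -5*3=-15, 1*3=3 -> [-15, 3, 24, -15, 3]
Stage 2 (CLIP -7 15): clip(-15,-7,15)=-7, clip(3,-7,15)=3, clip(24,-7,15)=15, clip(-15,-7,15)=-7, clip(3,-7,15)=3 -> [-7, 3, 15, -7, 3]
Stage 3 (CLIP -9 4): clip(-7,-9,4)=-7, clip(3,-9,4)=3, clip(15,-9,4)=4, clip(-7,-9,4)=-7, clip(3,-9,4)=3 -> [-7, 3, 4, -7, 3]
Stage 4 (CLIP -4 3): clip(-7,-4,3)=-4, clip(3,-4,3)=3, clip(4,-4,3)=3, clip(-7,-4,3)=-4, clip(3,-4,3)=3 -> [-4, 3, 3, -4, 3]
Output sum: 1

Answer: 1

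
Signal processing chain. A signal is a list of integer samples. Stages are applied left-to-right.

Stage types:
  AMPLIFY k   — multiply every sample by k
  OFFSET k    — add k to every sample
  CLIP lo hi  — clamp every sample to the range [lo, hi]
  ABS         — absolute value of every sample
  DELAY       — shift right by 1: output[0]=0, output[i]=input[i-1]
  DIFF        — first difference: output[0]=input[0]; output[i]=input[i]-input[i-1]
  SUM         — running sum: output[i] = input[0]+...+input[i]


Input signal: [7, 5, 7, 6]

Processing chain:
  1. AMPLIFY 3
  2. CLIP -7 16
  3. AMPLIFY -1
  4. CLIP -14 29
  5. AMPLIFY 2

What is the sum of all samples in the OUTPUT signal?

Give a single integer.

Answer: -112

Derivation:
Input: [7, 5, 7, 6]
Stage 1 (AMPLIFY 3): 7*3=21, 5*3=15, 7*3=21, 6*3=18 -> [21, 15, 21, 18]
Stage 2 (CLIP -7 16): clip(21,-7,16)=16, clip(15,-7,16)=15, clip(21,-7,16)=16, clip(18,-7,16)=16 -> [16, 15, 16, 16]
Stage 3 (AMPLIFY -1): 16*-1=-16, 15*-1=-15, 16*-1=-16, 16*-1=-16 -> [-16, -15, -16, -16]
Stage 4 (CLIP -14 29): clip(-16,-14,29)=-14, clip(-15,-14,29)=-14, clip(-16,-14,29)=-14, clip(-16,-14,29)=-14 -> [-14, -14, -14, -14]
Stage 5 (AMPLIFY 2): -14*2=-28, -14*2=-28, -14*2=-28, -14*2=-28 -> [-28, -28, -28, -28]
Output sum: -112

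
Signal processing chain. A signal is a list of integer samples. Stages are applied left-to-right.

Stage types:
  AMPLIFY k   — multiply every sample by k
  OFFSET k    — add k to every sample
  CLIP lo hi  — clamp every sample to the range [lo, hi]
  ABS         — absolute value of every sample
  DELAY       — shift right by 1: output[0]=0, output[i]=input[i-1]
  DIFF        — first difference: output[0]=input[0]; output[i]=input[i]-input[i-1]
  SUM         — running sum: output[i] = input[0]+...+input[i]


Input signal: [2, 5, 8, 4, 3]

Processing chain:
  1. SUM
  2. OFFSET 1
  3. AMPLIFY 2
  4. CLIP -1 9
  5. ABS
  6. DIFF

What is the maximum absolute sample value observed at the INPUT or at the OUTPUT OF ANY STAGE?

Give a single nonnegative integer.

Answer: 46

Derivation:
Input: [2, 5, 8, 4, 3] (max |s|=8)
Stage 1 (SUM): sum[0..0]=2, sum[0..1]=7, sum[0..2]=15, sum[0..3]=19, sum[0..4]=22 -> [2, 7, 15, 19, 22] (max |s|=22)
Stage 2 (OFFSET 1): 2+1=3, 7+1=8, 15+1=16, 19+1=20, 22+1=23 -> [3, 8, 16, 20, 23] (max |s|=23)
Stage 3 (AMPLIFY 2): 3*2=6, 8*2=16, 16*2=32, 20*2=40, 23*2=46 -> [6, 16, 32, 40, 46] (max |s|=46)
Stage 4 (CLIP -1 9): clip(6,-1,9)=6, clip(16,-1,9)=9, clip(32,-1,9)=9, clip(40,-1,9)=9, clip(46,-1,9)=9 -> [6, 9, 9, 9, 9] (max |s|=9)
Stage 5 (ABS): |6|=6, |9|=9, |9|=9, |9|=9, |9|=9 -> [6, 9, 9, 9, 9] (max |s|=9)
Stage 6 (DIFF): s[0]=6, 9-6=3, 9-9=0, 9-9=0, 9-9=0 -> [6, 3, 0, 0, 0] (max |s|=6)
Overall max amplitude: 46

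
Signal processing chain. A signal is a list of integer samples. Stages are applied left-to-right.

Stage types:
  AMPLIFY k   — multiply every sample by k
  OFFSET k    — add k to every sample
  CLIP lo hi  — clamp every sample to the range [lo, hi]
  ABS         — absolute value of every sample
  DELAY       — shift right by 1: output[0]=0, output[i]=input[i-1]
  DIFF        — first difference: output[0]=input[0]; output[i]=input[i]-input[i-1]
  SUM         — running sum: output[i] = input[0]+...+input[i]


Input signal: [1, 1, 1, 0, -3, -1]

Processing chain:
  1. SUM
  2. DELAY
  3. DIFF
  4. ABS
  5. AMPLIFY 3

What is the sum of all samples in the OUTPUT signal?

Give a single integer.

Input: [1, 1, 1, 0, -3, -1]
Stage 1 (SUM): sum[0..0]=1, sum[0..1]=2, sum[0..2]=3, sum[0..3]=3, sum[0..4]=0, sum[0..5]=-1 -> [1, 2, 3, 3, 0, -1]
Stage 2 (DELAY): [0, 1, 2, 3, 3, 0] = [0, 1, 2, 3, 3, 0] -> [0, 1, 2, 3, 3, 0]
Stage 3 (DIFF): s[0]=0, 1-0=1, 2-1=1, 3-2=1, 3-3=0, 0-3=-3 -> [0, 1, 1, 1, 0, -3]
Stage 4 (ABS): |0|=0, |1|=1, |1|=1, |1|=1, |0|=0, |-3|=3 -> [0, 1, 1, 1, 0, 3]
Stage 5 (AMPLIFY 3): 0*3=0, 1*3=3, 1*3=3, 1*3=3, 0*3=0, 3*3=9 -> [0, 3, 3, 3, 0, 9]
Output sum: 18

Answer: 18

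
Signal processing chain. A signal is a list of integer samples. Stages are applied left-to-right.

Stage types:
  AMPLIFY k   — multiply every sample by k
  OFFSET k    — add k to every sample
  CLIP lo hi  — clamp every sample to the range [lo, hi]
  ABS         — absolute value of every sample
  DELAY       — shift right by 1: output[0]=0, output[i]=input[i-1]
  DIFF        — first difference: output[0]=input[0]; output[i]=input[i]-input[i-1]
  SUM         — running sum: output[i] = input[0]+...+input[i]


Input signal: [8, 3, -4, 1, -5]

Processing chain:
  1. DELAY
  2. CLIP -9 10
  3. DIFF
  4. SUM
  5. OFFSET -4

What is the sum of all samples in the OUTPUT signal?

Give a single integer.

Input: [8, 3, -4, 1, -5]
Stage 1 (DELAY): [0, 8, 3, -4, 1] = [0, 8, 3, -4, 1] -> [0, 8, 3, -4, 1]
Stage 2 (CLIP -9 10): clip(0,-9,10)=0, clip(8,-9,10)=8, clip(3,-9,10)=3, clip(-4,-9,10)=-4, clip(1,-9,10)=1 -> [0, 8, 3, -4, 1]
Stage 3 (DIFF): s[0]=0, 8-0=8, 3-8=-5, -4-3=-7, 1--4=5 -> [0, 8, -5, -7, 5]
Stage 4 (SUM): sum[0..0]=0, sum[0..1]=8, sum[0..2]=3, sum[0..3]=-4, sum[0..4]=1 -> [0, 8, 3, -4, 1]
Stage 5 (OFFSET -4): 0+-4=-4, 8+-4=4, 3+-4=-1, -4+-4=-8, 1+-4=-3 -> [-4, 4, -1, -8, -3]
Output sum: -12

Answer: -12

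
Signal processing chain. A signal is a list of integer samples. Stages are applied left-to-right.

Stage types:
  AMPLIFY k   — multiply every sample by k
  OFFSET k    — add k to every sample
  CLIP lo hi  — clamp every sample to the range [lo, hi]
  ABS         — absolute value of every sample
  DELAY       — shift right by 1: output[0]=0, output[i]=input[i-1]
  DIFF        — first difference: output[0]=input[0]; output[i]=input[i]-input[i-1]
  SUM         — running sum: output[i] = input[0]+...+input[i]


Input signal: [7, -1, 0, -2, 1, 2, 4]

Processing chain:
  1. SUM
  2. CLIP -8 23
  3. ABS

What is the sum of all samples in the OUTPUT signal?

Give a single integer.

Answer: 46

Derivation:
Input: [7, -1, 0, -2, 1, 2, 4]
Stage 1 (SUM): sum[0..0]=7, sum[0..1]=6, sum[0..2]=6, sum[0..3]=4, sum[0..4]=5, sum[0..5]=7, sum[0..6]=11 -> [7, 6, 6, 4, 5, 7, 11]
Stage 2 (CLIP -8 23): clip(7,-8,23)=7, clip(6,-8,23)=6, clip(6,-8,23)=6, clip(4,-8,23)=4, clip(5,-8,23)=5, clip(7,-8,23)=7, clip(11,-8,23)=11 -> [7, 6, 6, 4, 5, 7, 11]
Stage 3 (ABS): |7|=7, |6|=6, |6|=6, |4|=4, |5|=5, |7|=7, |11|=11 -> [7, 6, 6, 4, 5, 7, 11]
Output sum: 46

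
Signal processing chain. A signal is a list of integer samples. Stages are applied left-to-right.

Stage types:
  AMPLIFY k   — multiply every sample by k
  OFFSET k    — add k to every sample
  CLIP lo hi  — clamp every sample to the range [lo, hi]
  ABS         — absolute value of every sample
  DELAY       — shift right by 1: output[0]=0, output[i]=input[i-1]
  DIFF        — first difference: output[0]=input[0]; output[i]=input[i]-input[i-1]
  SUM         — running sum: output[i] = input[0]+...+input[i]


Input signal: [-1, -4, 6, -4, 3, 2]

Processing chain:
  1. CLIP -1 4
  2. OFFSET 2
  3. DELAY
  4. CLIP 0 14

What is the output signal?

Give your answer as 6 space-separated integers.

Input: [-1, -4, 6, -4, 3, 2]
Stage 1 (CLIP -1 4): clip(-1,-1,4)=-1, clip(-4,-1,4)=-1, clip(6,-1,4)=4, clip(-4,-1,4)=-1, clip(3,-1,4)=3, clip(2,-1,4)=2 -> [-1, -1, 4, -1, 3, 2]
Stage 2 (OFFSET 2): -1+2=1, -1+2=1, 4+2=6, -1+2=1, 3+2=5, 2+2=4 -> [1, 1, 6, 1, 5, 4]
Stage 3 (DELAY): [0, 1, 1, 6, 1, 5] = [0, 1, 1, 6, 1, 5] -> [0, 1, 1, 6, 1, 5]
Stage 4 (CLIP 0 14): clip(0,0,14)=0, clip(1,0,14)=1, clip(1,0,14)=1, clip(6,0,14)=6, clip(1,0,14)=1, clip(5,0,14)=5 -> [0, 1, 1, 6, 1, 5]

Answer: 0 1 1 6 1 5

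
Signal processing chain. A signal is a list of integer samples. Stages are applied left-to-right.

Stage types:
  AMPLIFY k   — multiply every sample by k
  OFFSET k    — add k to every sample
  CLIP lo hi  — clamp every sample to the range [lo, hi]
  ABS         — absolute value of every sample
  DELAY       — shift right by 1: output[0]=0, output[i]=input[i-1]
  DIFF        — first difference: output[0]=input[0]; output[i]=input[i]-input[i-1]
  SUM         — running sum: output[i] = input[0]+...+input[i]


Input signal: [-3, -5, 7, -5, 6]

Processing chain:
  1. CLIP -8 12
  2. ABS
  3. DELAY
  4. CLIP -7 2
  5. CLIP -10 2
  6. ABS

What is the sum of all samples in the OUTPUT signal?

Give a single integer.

Input: [-3, -5, 7, -5, 6]
Stage 1 (CLIP -8 12): clip(-3,-8,12)=-3, clip(-5,-8,12)=-5, clip(7,-8,12)=7, clip(-5,-8,12)=-5, clip(6,-8,12)=6 -> [-3, -5, 7, -5, 6]
Stage 2 (ABS): |-3|=3, |-5|=5, |7|=7, |-5|=5, |6|=6 -> [3, 5, 7, 5, 6]
Stage 3 (DELAY): [0, 3, 5, 7, 5] = [0, 3, 5, 7, 5] -> [0, 3, 5, 7, 5]
Stage 4 (CLIP -7 2): clip(0,-7,2)=0, clip(3,-7,2)=2, clip(5,-7,2)=2, clip(7,-7,2)=2, clip(5,-7,2)=2 -> [0, 2, 2, 2, 2]
Stage 5 (CLIP -10 2): clip(0,-10,2)=0, clip(2,-10,2)=2, clip(2,-10,2)=2, clip(2,-10,2)=2, clip(2,-10,2)=2 -> [0, 2, 2, 2, 2]
Stage 6 (ABS): |0|=0, |2|=2, |2|=2, |2|=2, |2|=2 -> [0, 2, 2, 2, 2]
Output sum: 8

Answer: 8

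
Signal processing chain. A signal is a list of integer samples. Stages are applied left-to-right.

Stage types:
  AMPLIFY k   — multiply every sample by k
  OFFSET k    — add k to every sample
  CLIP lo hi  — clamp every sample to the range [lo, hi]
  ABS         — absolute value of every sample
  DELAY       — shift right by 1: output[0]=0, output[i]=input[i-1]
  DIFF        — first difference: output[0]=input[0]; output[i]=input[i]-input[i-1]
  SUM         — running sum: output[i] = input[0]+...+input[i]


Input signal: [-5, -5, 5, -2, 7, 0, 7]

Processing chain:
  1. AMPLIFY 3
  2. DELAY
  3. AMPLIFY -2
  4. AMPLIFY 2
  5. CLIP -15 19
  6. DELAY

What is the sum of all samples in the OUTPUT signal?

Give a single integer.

Input: [-5, -5, 5, -2, 7, 0, 7]
Stage 1 (AMPLIFY 3): -5*3=-15, -5*3=-15, 5*3=15, -2*3=-6, 7*3=21, 0*3=0, 7*3=21 -> [-15, -15, 15, -6, 21, 0, 21]
Stage 2 (DELAY): [0, -15, -15, 15, -6, 21, 0] = [0, -15, -15, 15, -6, 21, 0] -> [0, -15, -15, 15, -6, 21, 0]
Stage 3 (AMPLIFY -2): 0*-2=0, -15*-2=30, -15*-2=30, 15*-2=-30, -6*-2=12, 21*-2=-42, 0*-2=0 -> [0, 30, 30, -30, 12, -42, 0]
Stage 4 (AMPLIFY 2): 0*2=0, 30*2=60, 30*2=60, -30*2=-60, 12*2=24, -42*2=-84, 0*2=0 -> [0, 60, 60, -60, 24, -84, 0]
Stage 5 (CLIP -15 19): clip(0,-15,19)=0, clip(60,-15,19)=19, clip(60,-15,19)=19, clip(-60,-15,19)=-15, clip(24,-15,19)=19, clip(-84,-15,19)=-15, clip(0,-15,19)=0 -> [0, 19, 19, -15, 19, -15, 0]
Stage 6 (DELAY): [0, 0, 19, 19, -15, 19, -15] = [0, 0, 19, 19, -15, 19, -15] -> [0, 0, 19, 19, -15, 19, -15]
Output sum: 27

Answer: 27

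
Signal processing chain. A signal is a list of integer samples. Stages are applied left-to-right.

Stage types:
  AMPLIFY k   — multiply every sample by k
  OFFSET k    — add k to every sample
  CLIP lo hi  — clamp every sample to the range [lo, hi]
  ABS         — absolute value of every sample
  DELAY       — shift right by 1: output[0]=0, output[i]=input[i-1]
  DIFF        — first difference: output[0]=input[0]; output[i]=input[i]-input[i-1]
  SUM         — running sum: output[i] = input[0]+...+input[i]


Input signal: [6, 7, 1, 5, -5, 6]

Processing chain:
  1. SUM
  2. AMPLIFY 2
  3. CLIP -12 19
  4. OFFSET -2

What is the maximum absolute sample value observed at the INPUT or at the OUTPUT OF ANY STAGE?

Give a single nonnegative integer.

Input: [6, 7, 1, 5, -5, 6] (max |s|=7)
Stage 1 (SUM): sum[0..0]=6, sum[0..1]=13, sum[0..2]=14, sum[0..3]=19, sum[0..4]=14, sum[0..5]=20 -> [6, 13, 14, 19, 14, 20] (max |s|=20)
Stage 2 (AMPLIFY 2): 6*2=12, 13*2=26, 14*2=28, 19*2=38, 14*2=28, 20*2=40 -> [12, 26, 28, 38, 28, 40] (max |s|=40)
Stage 3 (CLIP -12 19): clip(12,-12,19)=12, clip(26,-12,19)=19, clip(28,-12,19)=19, clip(38,-12,19)=19, clip(28,-12,19)=19, clip(40,-12,19)=19 -> [12, 19, 19, 19, 19, 19] (max |s|=19)
Stage 4 (OFFSET -2): 12+-2=10, 19+-2=17, 19+-2=17, 19+-2=17, 19+-2=17, 19+-2=17 -> [10, 17, 17, 17, 17, 17] (max |s|=17)
Overall max amplitude: 40

Answer: 40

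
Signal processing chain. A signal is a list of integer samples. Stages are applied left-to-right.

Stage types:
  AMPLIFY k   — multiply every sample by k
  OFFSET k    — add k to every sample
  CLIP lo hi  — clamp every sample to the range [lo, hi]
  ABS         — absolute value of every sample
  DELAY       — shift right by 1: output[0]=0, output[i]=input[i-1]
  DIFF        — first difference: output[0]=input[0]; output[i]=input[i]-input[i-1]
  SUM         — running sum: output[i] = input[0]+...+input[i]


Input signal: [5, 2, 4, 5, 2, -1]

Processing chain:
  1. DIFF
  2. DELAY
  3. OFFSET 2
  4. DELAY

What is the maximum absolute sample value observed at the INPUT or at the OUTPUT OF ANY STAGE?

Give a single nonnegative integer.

Answer: 7

Derivation:
Input: [5, 2, 4, 5, 2, -1] (max |s|=5)
Stage 1 (DIFF): s[0]=5, 2-5=-3, 4-2=2, 5-4=1, 2-5=-3, -1-2=-3 -> [5, -3, 2, 1, -3, -3] (max |s|=5)
Stage 2 (DELAY): [0, 5, -3, 2, 1, -3] = [0, 5, -3, 2, 1, -3] -> [0, 5, -3, 2, 1, -3] (max |s|=5)
Stage 3 (OFFSET 2): 0+2=2, 5+2=7, -3+2=-1, 2+2=4, 1+2=3, -3+2=-1 -> [2, 7, -1, 4, 3, -1] (max |s|=7)
Stage 4 (DELAY): [0, 2, 7, -1, 4, 3] = [0, 2, 7, -1, 4, 3] -> [0, 2, 7, -1, 4, 3] (max |s|=7)
Overall max amplitude: 7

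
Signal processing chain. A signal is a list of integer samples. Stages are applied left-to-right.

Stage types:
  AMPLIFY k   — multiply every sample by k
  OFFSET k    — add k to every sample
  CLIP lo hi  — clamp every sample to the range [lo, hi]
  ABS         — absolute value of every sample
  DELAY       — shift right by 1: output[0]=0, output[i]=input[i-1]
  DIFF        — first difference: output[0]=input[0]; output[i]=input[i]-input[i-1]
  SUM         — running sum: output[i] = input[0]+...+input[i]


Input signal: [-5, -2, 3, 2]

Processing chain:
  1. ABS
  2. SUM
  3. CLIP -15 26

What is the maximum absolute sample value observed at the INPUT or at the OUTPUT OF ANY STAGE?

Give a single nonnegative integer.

Input: [-5, -2, 3, 2] (max |s|=5)
Stage 1 (ABS): |-5|=5, |-2|=2, |3|=3, |2|=2 -> [5, 2, 3, 2] (max |s|=5)
Stage 2 (SUM): sum[0..0]=5, sum[0..1]=7, sum[0..2]=10, sum[0..3]=12 -> [5, 7, 10, 12] (max |s|=12)
Stage 3 (CLIP -15 26): clip(5,-15,26)=5, clip(7,-15,26)=7, clip(10,-15,26)=10, clip(12,-15,26)=12 -> [5, 7, 10, 12] (max |s|=12)
Overall max amplitude: 12

Answer: 12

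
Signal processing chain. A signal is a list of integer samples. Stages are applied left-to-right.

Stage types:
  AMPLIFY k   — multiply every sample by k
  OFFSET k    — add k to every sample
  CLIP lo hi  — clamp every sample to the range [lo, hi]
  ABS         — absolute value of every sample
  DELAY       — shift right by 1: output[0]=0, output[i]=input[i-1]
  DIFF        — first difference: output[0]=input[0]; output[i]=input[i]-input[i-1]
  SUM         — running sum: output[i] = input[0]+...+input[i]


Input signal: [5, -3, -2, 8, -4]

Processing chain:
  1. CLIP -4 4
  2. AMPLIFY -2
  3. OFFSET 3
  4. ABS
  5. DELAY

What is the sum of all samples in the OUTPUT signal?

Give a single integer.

Answer: 26

Derivation:
Input: [5, -3, -2, 8, -4]
Stage 1 (CLIP -4 4): clip(5,-4,4)=4, clip(-3,-4,4)=-3, clip(-2,-4,4)=-2, clip(8,-4,4)=4, clip(-4,-4,4)=-4 -> [4, -3, -2, 4, -4]
Stage 2 (AMPLIFY -2): 4*-2=-8, -3*-2=6, -2*-2=4, 4*-2=-8, -4*-2=8 -> [-8, 6, 4, -8, 8]
Stage 3 (OFFSET 3): -8+3=-5, 6+3=9, 4+3=7, -8+3=-5, 8+3=11 -> [-5, 9, 7, -5, 11]
Stage 4 (ABS): |-5|=5, |9|=9, |7|=7, |-5|=5, |11|=11 -> [5, 9, 7, 5, 11]
Stage 5 (DELAY): [0, 5, 9, 7, 5] = [0, 5, 9, 7, 5] -> [0, 5, 9, 7, 5]
Output sum: 26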